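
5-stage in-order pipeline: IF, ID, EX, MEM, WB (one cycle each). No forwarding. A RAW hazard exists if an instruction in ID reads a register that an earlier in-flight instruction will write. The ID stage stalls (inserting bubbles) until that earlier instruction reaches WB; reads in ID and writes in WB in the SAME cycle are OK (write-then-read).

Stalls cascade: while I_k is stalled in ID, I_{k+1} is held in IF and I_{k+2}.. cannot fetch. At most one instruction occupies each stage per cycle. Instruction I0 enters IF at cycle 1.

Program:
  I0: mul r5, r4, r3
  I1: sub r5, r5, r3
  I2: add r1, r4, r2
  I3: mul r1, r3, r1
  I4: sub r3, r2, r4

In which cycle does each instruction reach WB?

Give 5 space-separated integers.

I0 mul r5 <- r4,r3: IF@1 ID@2 stall=0 (-) EX@3 MEM@4 WB@5
I1 sub r5 <- r5,r3: IF@2 ID@3 stall=2 (RAW on I0.r5 (WB@5)) EX@6 MEM@7 WB@8
I2 add r1 <- r4,r2: IF@3 ID@6 stall=0 (-) EX@7 MEM@8 WB@9
I3 mul r1 <- r3,r1: IF@6 ID@7 stall=2 (RAW on I2.r1 (WB@9)) EX@10 MEM@11 WB@12
I4 sub r3 <- r2,r4: IF@7 ID@10 stall=0 (-) EX@11 MEM@12 WB@13

Answer: 5 8 9 12 13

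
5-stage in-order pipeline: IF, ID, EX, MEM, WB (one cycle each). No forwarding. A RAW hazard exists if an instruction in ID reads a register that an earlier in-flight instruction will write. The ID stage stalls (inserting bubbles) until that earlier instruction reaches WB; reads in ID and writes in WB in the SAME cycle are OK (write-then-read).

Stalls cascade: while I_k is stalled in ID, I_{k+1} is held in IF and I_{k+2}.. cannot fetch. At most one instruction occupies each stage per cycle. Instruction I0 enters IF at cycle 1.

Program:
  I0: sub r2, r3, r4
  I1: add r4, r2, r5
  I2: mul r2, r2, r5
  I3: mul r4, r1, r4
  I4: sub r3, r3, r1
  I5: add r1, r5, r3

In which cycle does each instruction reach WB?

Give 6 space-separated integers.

Answer: 5 8 9 11 12 15

Derivation:
I0 sub r2 <- r3,r4: IF@1 ID@2 stall=0 (-) EX@3 MEM@4 WB@5
I1 add r4 <- r2,r5: IF@2 ID@3 stall=2 (RAW on I0.r2 (WB@5)) EX@6 MEM@7 WB@8
I2 mul r2 <- r2,r5: IF@3 ID@6 stall=0 (-) EX@7 MEM@8 WB@9
I3 mul r4 <- r1,r4: IF@6 ID@7 stall=1 (RAW on I1.r4 (WB@8)) EX@9 MEM@10 WB@11
I4 sub r3 <- r3,r1: IF@7 ID@9 stall=0 (-) EX@10 MEM@11 WB@12
I5 add r1 <- r5,r3: IF@9 ID@10 stall=2 (RAW on I4.r3 (WB@12)) EX@13 MEM@14 WB@15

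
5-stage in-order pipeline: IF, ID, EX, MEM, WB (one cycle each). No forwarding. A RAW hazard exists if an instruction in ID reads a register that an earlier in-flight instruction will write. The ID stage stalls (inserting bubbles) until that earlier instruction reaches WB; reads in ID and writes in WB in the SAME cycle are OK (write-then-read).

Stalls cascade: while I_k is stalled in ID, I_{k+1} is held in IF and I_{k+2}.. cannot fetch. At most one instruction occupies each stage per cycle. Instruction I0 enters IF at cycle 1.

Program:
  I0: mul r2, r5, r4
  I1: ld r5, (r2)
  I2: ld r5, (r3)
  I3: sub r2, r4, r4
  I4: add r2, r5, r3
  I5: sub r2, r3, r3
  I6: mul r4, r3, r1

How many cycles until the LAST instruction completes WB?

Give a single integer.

Answer: 14

Derivation:
I0 mul r2 <- r5,r4: IF@1 ID@2 stall=0 (-) EX@3 MEM@4 WB@5
I1 ld r5 <- r2: IF@2 ID@3 stall=2 (RAW on I0.r2 (WB@5)) EX@6 MEM@7 WB@8
I2 ld r5 <- r3: IF@3 ID@6 stall=0 (-) EX@7 MEM@8 WB@9
I3 sub r2 <- r4,r4: IF@6 ID@7 stall=0 (-) EX@8 MEM@9 WB@10
I4 add r2 <- r5,r3: IF@7 ID@8 stall=1 (RAW on I2.r5 (WB@9)) EX@10 MEM@11 WB@12
I5 sub r2 <- r3,r3: IF@8 ID@10 stall=0 (-) EX@11 MEM@12 WB@13
I6 mul r4 <- r3,r1: IF@10 ID@11 stall=0 (-) EX@12 MEM@13 WB@14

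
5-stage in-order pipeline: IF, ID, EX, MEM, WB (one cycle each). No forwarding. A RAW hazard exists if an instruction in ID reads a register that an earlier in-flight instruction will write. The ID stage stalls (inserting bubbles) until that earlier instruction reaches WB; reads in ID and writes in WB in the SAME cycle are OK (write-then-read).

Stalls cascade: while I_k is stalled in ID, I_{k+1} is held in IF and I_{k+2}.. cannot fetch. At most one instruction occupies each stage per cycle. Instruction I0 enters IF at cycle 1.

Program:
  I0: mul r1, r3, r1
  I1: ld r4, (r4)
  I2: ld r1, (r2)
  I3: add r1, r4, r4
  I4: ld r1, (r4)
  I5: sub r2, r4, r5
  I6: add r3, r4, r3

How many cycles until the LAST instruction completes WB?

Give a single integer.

I0 mul r1 <- r3,r1: IF@1 ID@2 stall=0 (-) EX@3 MEM@4 WB@5
I1 ld r4 <- r4: IF@2 ID@3 stall=0 (-) EX@4 MEM@5 WB@6
I2 ld r1 <- r2: IF@3 ID@4 stall=0 (-) EX@5 MEM@6 WB@7
I3 add r1 <- r4,r4: IF@4 ID@5 stall=1 (RAW on I1.r4 (WB@6)) EX@7 MEM@8 WB@9
I4 ld r1 <- r4: IF@5 ID@7 stall=0 (-) EX@8 MEM@9 WB@10
I5 sub r2 <- r4,r5: IF@7 ID@8 stall=0 (-) EX@9 MEM@10 WB@11
I6 add r3 <- r4,r3: IF@8 ID@9 stall=0 (-) EX@10 MEM@11 WB@12

Answer: 12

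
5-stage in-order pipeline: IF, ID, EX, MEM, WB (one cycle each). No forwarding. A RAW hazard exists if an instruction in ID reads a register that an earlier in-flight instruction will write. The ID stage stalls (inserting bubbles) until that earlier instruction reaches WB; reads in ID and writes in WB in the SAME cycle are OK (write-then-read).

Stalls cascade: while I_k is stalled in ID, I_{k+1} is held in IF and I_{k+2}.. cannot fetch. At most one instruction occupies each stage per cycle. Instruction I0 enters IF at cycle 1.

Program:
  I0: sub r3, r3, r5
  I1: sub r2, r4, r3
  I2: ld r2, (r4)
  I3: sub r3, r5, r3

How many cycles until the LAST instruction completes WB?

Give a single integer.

I0 sub r3 <- r3,r5: IF@1 ID@2 stall=0 (-) EX@3 MEM@4 WB@5
I1 sub r2 <- r4,r3: IF@2 ID@3 stall=2 (RAW on I0.r3 (WB@5)) EX@6 MEM@7 WB@8
I2 ld r2 <- r4: IF@3 ID@6 stall=0 (-) EX@7 MEM@8 WB@9
I3 sub r3 <- r5,r3: IF@6 ID@7 stall=0 (-) EX@8 MEM@9 WB@10

Answer: 10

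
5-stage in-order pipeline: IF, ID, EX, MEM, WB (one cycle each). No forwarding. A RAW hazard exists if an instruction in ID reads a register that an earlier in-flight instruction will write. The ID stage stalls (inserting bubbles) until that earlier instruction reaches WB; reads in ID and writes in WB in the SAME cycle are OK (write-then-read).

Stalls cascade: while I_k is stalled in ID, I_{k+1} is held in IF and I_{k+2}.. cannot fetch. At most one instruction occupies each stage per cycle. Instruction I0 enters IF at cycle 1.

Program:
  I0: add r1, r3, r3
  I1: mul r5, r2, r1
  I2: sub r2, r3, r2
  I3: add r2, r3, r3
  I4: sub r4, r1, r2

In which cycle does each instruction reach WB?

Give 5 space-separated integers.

I0 add r1 <- r3,r3: IF@1 ID@2 stall=0 (-) EX@3 MEM@4 WB@5
I1 mul r5 <- r2,r1: IF@2 ID@3 stall=2 (RAW on I0.r1 (WB@5)) EX@6 MEM@7 WB@8
I2 sub r2 <- r3,r2: IF@3 ID@6 stall=0 (-) EX@7 MEM@8 WB@9
I3 add r2 <- r3,r3: IF@6 ID@7 stall=0 (-) EX@8 MEM@9 WB@10
I4 sub r4 <- r1,r2: IF@7 ID@8 stall=2 (RAW on I3.r2 (WB@10)) EX@11 MEM@12 WB@13

Answer: 5 8 9 10 13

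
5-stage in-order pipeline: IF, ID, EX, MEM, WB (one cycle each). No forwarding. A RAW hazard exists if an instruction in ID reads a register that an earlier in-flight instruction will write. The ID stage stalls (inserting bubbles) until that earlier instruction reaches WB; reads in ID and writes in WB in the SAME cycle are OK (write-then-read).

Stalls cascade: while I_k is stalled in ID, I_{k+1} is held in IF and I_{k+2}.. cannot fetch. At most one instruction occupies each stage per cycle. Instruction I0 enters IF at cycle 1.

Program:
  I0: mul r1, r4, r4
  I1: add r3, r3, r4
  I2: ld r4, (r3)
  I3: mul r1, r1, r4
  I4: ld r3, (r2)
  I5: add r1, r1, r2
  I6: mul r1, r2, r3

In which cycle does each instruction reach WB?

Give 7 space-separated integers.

Answer: 5 6 9 12 13 15 16

Derivation:
I0 mul r1 <- r4,r4: IF@1 ID@2 stall=0 (-) EX@3 MEM@4 WB@5
I1 add r3 <- r3,r4: IF@2 ID@3 stall=0 (-) EX@4 MEM@5 WB@6
I2 ld r4 <- r3: IF@3 ID@4 stall=2 (RAW on I1.r3 (WB@6)) EX@7 MEM@8 WB@9
I3 mul r1 <- r1,r4: IF@4 ID@7 stall=2 (RAW on I2.r4 (WB@9)) EX@10 MEM@11 WB@12
I4 ld r3 <- r2: IF@7 ID@10 stall=0 (-) EX@11 MEM@12 WB@13
I5 add r1 <- r1,r2: IF@10 ID@11 stall=1 (RAW on I3.r1 (WB@12)) EX@13 MEM@14 WB@15
I6 mul r1 <- r2,r3: IF@11 ID@13 stall=0 (-) EX@14 MEM@15 WB@16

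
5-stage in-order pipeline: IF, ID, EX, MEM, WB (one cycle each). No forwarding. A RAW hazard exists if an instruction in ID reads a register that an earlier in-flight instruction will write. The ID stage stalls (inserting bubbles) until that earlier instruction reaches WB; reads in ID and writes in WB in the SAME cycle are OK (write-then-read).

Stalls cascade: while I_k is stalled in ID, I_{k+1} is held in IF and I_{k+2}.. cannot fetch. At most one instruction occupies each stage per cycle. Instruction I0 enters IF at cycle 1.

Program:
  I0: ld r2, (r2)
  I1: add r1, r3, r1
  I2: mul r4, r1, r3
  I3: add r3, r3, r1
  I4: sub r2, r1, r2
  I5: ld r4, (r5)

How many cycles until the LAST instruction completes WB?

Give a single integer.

Answer: 12

Derivation:
I0 ld r2 <- r2: IF@1 ID@2 stall=0 (-) EX@3 MEM@4 WB@5
I1 add r1 <- r3,r1: IF@2 ID@3 stall=0 (-) EX@4 MEM@5 WB@6
I2 mul r4 <- r1,r3: IF@3 ID@4 stall=2 (RAW on I1.r1 (WB@6)) EX@7 MEM@8 WB@9
I3 add r3 <- r3,r1: IF@4 ID@7 stall=0 (-) EX@8 MEM@9 WB@10
I4 sub r2 <- r1,r2: IF@7 ID@8 stall=0 (-) EX@9 MEM@10 WB@11
I5 ld r4 <- r5: IF@8 ID@9 stall=0 (-) EX@10 MEM@11 WB@12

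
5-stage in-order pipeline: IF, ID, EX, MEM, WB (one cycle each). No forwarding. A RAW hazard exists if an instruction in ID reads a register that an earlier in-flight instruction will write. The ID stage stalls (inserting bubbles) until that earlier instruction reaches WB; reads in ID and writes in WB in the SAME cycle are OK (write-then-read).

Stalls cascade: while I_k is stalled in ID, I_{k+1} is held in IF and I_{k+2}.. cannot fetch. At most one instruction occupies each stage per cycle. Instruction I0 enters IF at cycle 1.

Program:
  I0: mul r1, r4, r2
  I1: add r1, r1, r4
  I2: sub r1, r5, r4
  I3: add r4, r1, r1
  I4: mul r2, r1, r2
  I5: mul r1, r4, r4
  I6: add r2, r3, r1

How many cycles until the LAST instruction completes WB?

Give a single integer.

Answer: 18

Derivation:
I0 mul r1 <- r4,r2: IF@1 ID@2 stall=0 (-) EX@3 MEM@4 WB@5
I1 add r1 <- r1,r4: IF@2 ID@3 stall=2 (RAW on I0.r1 (WB@5)) EX@6 MEM@7 WB@8
I2 sub r1 <- r5,r4: IF@3 ID@6 stall=0 (-) EX@7 MEM@8 WB@9
I3 add r4 <- r1,r1: IF@6 ID@7 stall=2 (RAW on I2.r1 (WB@9)) EX@10 MEM@11 WB@12
I4 mul r2 <- r1,r2: IF@7 ID@10 stall=0 (-) EX@11 MEM@12 WB@13
I5 mul r1 <- r4,r4: IF@10 ID@11 stall=1 (RAW on I3.r4 (WB@12)) EX@13 MEM@14 WB@15
I6 add r2 <- r3,r1: IF@11 ID@13 stall=2 (RAW on I5.r1 (WB@15)) EX@16 MEM@17 WB@18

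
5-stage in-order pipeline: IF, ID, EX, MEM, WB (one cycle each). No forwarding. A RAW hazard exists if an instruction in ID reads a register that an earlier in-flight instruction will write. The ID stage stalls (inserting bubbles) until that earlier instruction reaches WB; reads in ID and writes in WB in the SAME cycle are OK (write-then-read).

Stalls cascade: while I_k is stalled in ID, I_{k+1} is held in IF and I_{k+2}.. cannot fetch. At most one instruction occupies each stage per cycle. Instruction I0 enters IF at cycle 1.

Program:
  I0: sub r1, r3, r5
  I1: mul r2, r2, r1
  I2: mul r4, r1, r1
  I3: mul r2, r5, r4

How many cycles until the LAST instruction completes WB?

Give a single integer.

I0 sub r1 <- r3,r5: IF@1 ID@2 stall=0 (-) EX@3 MEM@4 WB@5
I1 mul r2 <- r2,r1: IF@2 ID@3 stall=2 (RAW on I0.r1 (WB@5)) EX@6 MEM@7 WB@8
I2 mul r4 <- r1,r1: IF@3 ID@6 stall=0 (-) EX@7 MEM@8 WB@9
I3 mul r2 <- r5,r4: IF@6 ID@7 stall=2 (RAW on I2.r4 (WB@9)) EX@10 MEM@11 WB@12

Answer: 12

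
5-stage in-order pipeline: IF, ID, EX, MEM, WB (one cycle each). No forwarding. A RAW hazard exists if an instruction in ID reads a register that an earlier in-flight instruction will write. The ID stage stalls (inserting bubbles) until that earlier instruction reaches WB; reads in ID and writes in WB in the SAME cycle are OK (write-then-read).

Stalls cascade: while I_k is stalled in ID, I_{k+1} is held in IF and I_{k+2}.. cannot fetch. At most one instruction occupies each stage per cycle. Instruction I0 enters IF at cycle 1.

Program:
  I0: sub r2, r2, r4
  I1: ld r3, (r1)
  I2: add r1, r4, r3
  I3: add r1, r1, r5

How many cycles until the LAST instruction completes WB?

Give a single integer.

Answer: 12

Derivation:
I0 sub r2 <- r2,r4: IF@1 ID@2 stall=0 (-) EX@3 MEM@4 WB@5
I1 ld r3 <- r1: IF@2 ID@3 stall=0 (-) EX@4 MEM@5 WB@6
I2 add r1 <- r4,r3: IF@3 ID@4 stall=2 (RAW on I1.r3 (WB@6)) EX@7 MEM@8 WB@9
I3 add r1 <- r1,r5: IF@4 ID@7 stall=2 (RAW on I2.r1 (WB@9)) EX@10 MEM@11 WB@12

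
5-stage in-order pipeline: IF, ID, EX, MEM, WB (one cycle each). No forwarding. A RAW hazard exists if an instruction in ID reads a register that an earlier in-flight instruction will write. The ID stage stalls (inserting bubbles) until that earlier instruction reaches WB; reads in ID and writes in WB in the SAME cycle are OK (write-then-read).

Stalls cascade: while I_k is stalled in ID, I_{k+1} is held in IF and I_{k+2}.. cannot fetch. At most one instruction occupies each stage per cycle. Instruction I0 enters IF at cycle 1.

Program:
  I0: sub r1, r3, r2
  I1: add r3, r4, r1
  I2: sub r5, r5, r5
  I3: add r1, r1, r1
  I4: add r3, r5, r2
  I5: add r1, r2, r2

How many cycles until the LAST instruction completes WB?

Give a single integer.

Answer: 13

Derivation:
I0 sub r1 <- r3,r2: IF@1 ID@2 stall=0 (-) EX@3 MEM@4 WB@5
I1 add r3 <- r4,r1: IF@2 ID@3 stall=2 (RAW on I0.r1 (WB@5)) EX@6 MEM@7 WB@8
I2 sub r5 <- r5,r5: IF@3 ID@6 stall=0 (-) EX@7 MEM@8 WB@9
I3 add r1 <- r1,r1: IF@6 ID@7 stall=0 (-) EX@8 MEM@9 WB@10
I4 add r3 <- r5,r2: IF@7 ID@8 stall=1 (RAW on I2.r5 (WB@9)) EX@10 MEM@11 WB@12
I5 add r1 <- r2,r2: IF@8 ID@10 stall=0 (-) EX@11 MEM@12 WB@13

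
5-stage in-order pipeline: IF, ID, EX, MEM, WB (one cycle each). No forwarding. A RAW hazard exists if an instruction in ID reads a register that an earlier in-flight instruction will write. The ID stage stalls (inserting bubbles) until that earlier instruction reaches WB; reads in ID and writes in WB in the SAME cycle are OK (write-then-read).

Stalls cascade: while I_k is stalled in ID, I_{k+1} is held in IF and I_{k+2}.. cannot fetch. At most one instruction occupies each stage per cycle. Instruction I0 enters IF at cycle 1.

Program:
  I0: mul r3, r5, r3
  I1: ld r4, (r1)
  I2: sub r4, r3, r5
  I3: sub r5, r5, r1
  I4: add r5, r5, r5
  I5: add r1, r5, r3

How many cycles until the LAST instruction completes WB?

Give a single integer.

Answer: 15

Derivation:
I0 mul r3 <- r5,r3: IF@1 ID@2 stall=0 (-) EX@3 MEM@4 WB@5
I1 ld r4 <- r1: IF@2 ID@3 stall=0 (-) EX@4 MEM@5 WB@6
I2 sub r4 <- r3,r5: IF@3 ID@4 stall=1 (RAW on I0.r3 (WB@5)) EX@6 MEM@7 WB@8
I3 sub r5 <- r5,r1: IF@4 ID@6 stall=0 (-) EX@7 MEM@8 WB@9
I4 add r5 <- r5,r5: IF@6 ID@7 stall=2 (RAW on I3.r5 (WB@9)) EX@10 MEM@11 WB@12
I5 add r1 <- r5,r3: IF@7 ID@10 stall=2 (RAW on I4.r5 (WB@12)) EX@13 MEM@14 WB@15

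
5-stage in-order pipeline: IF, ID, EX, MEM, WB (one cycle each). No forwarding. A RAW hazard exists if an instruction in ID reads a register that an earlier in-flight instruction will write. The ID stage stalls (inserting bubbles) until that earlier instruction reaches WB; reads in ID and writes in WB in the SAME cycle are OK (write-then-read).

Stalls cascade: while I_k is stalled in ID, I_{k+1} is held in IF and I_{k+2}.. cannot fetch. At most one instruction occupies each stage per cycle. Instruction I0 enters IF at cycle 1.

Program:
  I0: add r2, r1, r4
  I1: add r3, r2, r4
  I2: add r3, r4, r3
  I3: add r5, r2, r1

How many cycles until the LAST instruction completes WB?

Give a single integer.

I0 add r2 <- r1,r4: IF@1 ID@2 stall=0 (-) EX@3 MEM@4 WB@5
I1 add r3 <- r2,r4: IF@2 ID@3 stall=2 (RAW on I0.r2 (WB@5)) EX@6 MEM@7 WB@8
I2 add r3 <- r4,r3: IF@3 ID@6 stall=2 (RAW on I1.r3 (WB@8)) EX@9 MEM@10 WB@11
I3 add r5 <- r2,r1: IF@6 ID@9 stall=0 (-) EX@10 MEM@11 WB@12

Answer: 12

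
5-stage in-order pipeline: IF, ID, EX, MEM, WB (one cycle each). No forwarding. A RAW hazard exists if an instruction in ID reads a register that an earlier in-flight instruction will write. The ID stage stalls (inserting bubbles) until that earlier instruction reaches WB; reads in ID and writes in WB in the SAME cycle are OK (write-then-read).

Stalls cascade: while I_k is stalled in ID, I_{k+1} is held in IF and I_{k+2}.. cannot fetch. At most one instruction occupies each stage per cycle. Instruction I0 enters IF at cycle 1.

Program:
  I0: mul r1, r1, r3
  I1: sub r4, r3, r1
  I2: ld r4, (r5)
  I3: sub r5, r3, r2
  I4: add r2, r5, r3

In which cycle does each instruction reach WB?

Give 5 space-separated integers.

Answer: 5 8 9 10 13

Derivation:
I0 mul r1 <- r1,r3: IF@1 ID@2 stall=0 (-) EX@3 MEM@4 WB@5
I1 sub r4 <- r3,r1: IF@2 ID@3 stall=2 (RAW on I0.r1 (WB@5)) EX@6 MEM@7 WB@8
I2 ld r4 <- r5: IF@3 ID@6 stall=0 (-) EX@7 MEM@8 WB@9
I3 sub r5 <- r3,r2: IF@6 ID@7 stall=0 (-) EX@8 MEM@9 WB@10
I4 add r2 <- r5,r3: IF@7 ID@8 stall=2 (RAW on I3.r5 (WB@10)) EX@11 MEM@12 WB@13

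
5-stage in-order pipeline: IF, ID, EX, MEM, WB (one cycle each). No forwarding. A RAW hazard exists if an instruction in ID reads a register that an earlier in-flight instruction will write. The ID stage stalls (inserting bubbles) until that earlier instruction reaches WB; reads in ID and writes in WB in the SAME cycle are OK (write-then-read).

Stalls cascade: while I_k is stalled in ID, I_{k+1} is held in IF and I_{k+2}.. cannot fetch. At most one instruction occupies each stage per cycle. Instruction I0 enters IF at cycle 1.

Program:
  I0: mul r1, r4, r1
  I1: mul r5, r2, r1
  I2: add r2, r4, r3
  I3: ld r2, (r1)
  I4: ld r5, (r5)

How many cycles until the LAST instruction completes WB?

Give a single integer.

Answer: 11

Derivation:
I0 mul r1 <- r4,r1: IF@1 ID@2 stall=0 (-) EX@3 MEM@4 WB@5
I1 mul r5 <- r2,r1: IF@2 ID@3 stall=2 (RAW on I0.r1 (WB@5)) EX@6 MEM@7 WB@8
I2 add r2 <- r4,r3: IF@3 ID@6 stall=0 (-) EX@7 MEM@8 WB@9
I3 ld r2 <- r1: IF@6 ID@7 stall=0 (-) EX@8 MEM@9 WB@10
I4 ld r5 <- r5: IF@7 ID@8 stall=0 (-) EX@9 MEM@10 WB@11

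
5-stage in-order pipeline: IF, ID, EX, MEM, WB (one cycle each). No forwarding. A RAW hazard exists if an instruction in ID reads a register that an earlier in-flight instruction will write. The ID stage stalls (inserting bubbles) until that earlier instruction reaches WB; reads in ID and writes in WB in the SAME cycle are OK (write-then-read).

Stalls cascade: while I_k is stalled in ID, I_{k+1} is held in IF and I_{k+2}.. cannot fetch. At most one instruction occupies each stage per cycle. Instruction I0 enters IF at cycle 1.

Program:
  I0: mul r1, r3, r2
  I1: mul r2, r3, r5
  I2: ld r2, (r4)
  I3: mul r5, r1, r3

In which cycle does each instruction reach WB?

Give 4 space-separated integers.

I0 mul r1 <- r3,r2: IF@1 ID@2 stall=0 (-) EX@3 MEM@4 WB@5
I1 mul r2 <- r3,r5: IF@2 ID@3 stall=0 (-) EX@4 MEM@5 WB@6
I2 ld r2 <- r4: IF@3 ID@4 stall=0 (-) EX@5 MEM@6 WB@7
I3 mul r5 <- r1,r3: IF@4 ID@5 stall=0 (-) EX@6 MEM@7 WB@8

Answer: 5 6 7 8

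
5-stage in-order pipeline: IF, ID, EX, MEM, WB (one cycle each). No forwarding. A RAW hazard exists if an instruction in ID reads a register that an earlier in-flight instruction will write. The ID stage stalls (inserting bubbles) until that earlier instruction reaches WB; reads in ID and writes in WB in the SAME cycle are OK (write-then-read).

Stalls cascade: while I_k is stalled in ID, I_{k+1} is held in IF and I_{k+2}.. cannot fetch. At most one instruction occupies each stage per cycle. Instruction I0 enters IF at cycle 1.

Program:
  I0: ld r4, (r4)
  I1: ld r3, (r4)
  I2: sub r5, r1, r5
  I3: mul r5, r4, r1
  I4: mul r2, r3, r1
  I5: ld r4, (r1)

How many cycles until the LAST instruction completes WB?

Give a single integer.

I0 ld r4 <- r4: IF@1 ID@2 stall=0 (-) EX@3 MEM@4 WB@5
I1 ld r3 <- r4: IF@2 ID@3 stall=2 (RAW on I0.r4 (WB@5)) EX@6 MEM@7 WB@8
I2 sub r5 <- r1,r5: IF@3 ID@6 stall=0 (-) EX@7 MEM@8 WB@9
I3 mul r5 <- r4,r1: IF@6 ID@7 stall=0 (-) EX@8 MEM@9 WB@10
I4 mul r2 <- r3,r1: IF@7 ID@8 stall=0 (-) EX@9 MEM@10 WB@11
I5 ld r4 <- r1: IF@8 ID@9 stall=0 (-) EX@10 MEM@11 WB@12

Answer: 12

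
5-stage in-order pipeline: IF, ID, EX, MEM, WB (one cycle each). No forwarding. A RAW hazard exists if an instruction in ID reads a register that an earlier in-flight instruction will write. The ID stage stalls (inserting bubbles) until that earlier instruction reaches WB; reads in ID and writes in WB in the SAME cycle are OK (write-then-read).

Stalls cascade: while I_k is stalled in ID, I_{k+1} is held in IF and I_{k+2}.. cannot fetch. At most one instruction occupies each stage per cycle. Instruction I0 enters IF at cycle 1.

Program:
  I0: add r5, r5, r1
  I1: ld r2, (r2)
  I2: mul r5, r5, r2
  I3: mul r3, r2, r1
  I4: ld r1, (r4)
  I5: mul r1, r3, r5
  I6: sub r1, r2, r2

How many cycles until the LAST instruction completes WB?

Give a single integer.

I0 add r5 <- r5,r1: IF@1 ID@2 stall=0 (-) EX@3 MEM@4 WB@5
I1 ld r2 <- r2: IF@2 ID@3 stall=0 (-) EX@4 MEM@5 WB@6
I2 mul r5 <- r5,r2: IF@3 ID@4 stall=2 (RAW on I1.r2 (WB@6)) EX@7 MEM@8 WB@9
I3 mul r3 <- r2,r1: IF@4 ID@7 stall=0 (-) EX@8 MEM@9 WB@10
I4 ld r1 <- r4: IF@7 ID@8 stall=0 (-) EX@9 MEM@10 WB@11
I5 mul r1 <- r3,r5: IF@8 ID@9 stall=1 (RAW on I3.r3 (WB@10)) EX@11 MEM@12 WB@13
I6 sub r1 <- r2,r2: IF@9 ID@11 stall=0 (-) EX@12 MEM@13 WB@14

Answer: 14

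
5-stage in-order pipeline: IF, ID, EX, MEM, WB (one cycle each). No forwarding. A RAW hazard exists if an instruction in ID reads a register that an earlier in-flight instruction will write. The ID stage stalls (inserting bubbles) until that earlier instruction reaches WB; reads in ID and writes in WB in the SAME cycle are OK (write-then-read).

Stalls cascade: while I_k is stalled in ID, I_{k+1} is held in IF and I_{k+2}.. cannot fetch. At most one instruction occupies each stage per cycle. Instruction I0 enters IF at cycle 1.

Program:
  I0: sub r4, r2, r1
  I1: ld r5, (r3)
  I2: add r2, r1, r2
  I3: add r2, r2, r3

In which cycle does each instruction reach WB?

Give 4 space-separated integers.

Answer: 5 6 7 10

Derivation:
I0 sub r4 <- r2,r1: IF@1 ID@2 stall=0 (-) EX@3 MEM@4 WB@5
I1 ld r5 <- r3: IF@2 ID@3 stall=0 (-) EX@4 MEM@5 WB@6
I2 add r2 <- r1,r2: IF@3 ID@4 stall=0 (-) EX@5 MEM@6 WB@7
I3 add r2 <- r2,r3: IF@4 ID@5 stall=2 (RAW on I2.r2 (WB@7)) EX@8 MEM@9 WB@10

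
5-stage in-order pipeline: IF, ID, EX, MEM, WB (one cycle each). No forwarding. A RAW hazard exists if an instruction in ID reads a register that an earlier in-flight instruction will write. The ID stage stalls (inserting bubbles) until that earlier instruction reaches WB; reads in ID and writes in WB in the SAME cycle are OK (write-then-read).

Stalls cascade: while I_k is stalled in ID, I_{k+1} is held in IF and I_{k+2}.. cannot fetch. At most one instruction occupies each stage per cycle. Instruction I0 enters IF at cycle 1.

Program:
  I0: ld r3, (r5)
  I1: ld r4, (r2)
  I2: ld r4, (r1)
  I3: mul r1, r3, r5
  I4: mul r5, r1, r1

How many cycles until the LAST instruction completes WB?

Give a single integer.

I0 ld r3 <- r5: IF@1 ID@2 stall=0 (-) EX@3 MEM@4 WB@5
I1 ld r4 <- r2: IF@2 ID@3 stall=0 (-) EX@4 MEM@5 WB@6
I2 ld r4 <- r1: IF@3 ID@4 stall=0 (-) EX@5 MEM@6 WB@7
I3 mul r1 <- r3,r5: IF@4 ID@5 stall=0 (-) EX@6 MEM@7 WB@8
I4 mul r5 <- r1,r1: IF@5 ID@6 stall=2 (RAW on I3.r1 (WB@8)) EX@9 MEM@10 WB@11

Answer: 11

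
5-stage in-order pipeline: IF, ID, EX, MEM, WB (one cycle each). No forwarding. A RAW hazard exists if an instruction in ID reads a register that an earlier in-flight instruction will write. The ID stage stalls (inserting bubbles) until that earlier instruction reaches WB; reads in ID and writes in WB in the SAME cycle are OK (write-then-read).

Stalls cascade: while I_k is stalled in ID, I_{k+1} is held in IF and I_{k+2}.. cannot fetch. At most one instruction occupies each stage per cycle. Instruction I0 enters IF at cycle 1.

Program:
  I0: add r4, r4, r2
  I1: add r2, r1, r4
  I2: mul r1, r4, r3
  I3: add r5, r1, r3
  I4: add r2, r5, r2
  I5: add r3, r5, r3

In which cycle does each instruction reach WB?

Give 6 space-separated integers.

Answer: 5 8 9 12 15 16

Derivation:
I0 add r4 <- r4,r2: IF@1 ID@2 stall=0 (-) EX@3 MEM@4 WB@5
I1 add r2 <- r1,r4: IF@2 ID@3 stall=2 (RAW on I0.r4 (WB@5)) EX@6 MEM@7 WB@8
I2 mul r1 <- r4,r3: IF@3 ID@6 stall=0 (-) EX@7 MEM@8 WB@9
I3 add r5 <- r1,r3: IF@6 ID@7 stall=2 (RAW on I2.r1 (WB@9)) EX@10 MEM@11 WB@12
I4 add r2 <- r5,r2: IF@7 ID@10 stall=2 (RAW on I3.r5 (WB@12)) EX@13 MEM@14 WB@15
I5 add r3 <- r5,r3: IF@10 ID@13 stall=0 (-) EX@14 MEM@15 WB@16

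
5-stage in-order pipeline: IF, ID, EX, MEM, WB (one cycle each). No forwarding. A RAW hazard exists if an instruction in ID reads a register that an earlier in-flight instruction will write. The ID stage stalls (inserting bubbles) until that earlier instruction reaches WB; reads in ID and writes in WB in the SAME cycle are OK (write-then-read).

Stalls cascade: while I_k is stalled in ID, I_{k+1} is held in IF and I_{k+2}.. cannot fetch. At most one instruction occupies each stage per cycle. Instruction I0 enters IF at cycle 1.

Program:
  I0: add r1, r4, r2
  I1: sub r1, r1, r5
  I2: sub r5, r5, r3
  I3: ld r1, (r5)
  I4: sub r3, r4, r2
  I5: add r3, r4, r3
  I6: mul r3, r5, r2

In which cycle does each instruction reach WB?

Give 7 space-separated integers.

I0 add r1 <- r4,r2: IF@1 ID@2 stall=0 (-) EX@3 MEM@4 WB@5
I1 sub r1 <- r1,r5: IF@2 ID@3 stall=2 (RAW on I0.r1 (WB@5)) EX@6 MEM@7 WB@8
I2 sub r5 <- r5,r3: IF@3 ID@6 stall=0 (-) EX@7 MEM@8 WB@9
I3 ld r1 <- r5: IF@6 ID@7 stall=2 (RAW on I2.r5 (WB@9)) EX@10 MEM@11 WB@12
I4 sub r3 <- r4,r2: IF@7 ID@10 stall=0 (-) EX@11 MEM@12 WB@13
I5 add r3 <- r4,r3: IF@10 ID@11 stall=2 (RAW on I4.r3 (WB@13)) EX@14 MEM@15 WB@16
I6 mul r3 <- r5,r2: IF@11 ID@14 stall=0 (-) EX@15 MEM@16 WB@17

Answer: 5 8 9 12 13 16 17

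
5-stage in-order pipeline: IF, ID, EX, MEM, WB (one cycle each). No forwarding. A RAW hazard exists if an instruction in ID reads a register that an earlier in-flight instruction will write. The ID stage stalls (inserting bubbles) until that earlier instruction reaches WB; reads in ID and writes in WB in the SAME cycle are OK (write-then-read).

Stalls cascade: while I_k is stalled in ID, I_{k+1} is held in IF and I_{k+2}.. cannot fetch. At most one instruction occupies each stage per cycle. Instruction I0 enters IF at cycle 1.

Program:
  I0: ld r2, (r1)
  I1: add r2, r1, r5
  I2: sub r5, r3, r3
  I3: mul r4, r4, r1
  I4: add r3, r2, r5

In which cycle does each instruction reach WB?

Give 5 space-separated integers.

Answer: 5 6 7 8 10

Derivation:
I0 ld r2 <- r1: IF@1 ID@2 stall=0 (-) EX@3 MEM@4 WB@5
I1 add r2 <- r1,r5: IF@2 ID@3 stall=0 (-) EX@4 MEM@5 WB@6
I2 sub r5 <- r3,r3: IF@3 ID@4 stall=0 (-) EX@5 MEM@6 WB@7
I3 mul r4 <- r4,r1: IF@4 ID@5 stall=0 (-) EX@6 MEM@7 WB@8
I4 add r3 <- r2,r5: IF@5 ID@6 stall=1 (RAW on I2.r5 (WB@7)) EX@8 MEM@9 WB@10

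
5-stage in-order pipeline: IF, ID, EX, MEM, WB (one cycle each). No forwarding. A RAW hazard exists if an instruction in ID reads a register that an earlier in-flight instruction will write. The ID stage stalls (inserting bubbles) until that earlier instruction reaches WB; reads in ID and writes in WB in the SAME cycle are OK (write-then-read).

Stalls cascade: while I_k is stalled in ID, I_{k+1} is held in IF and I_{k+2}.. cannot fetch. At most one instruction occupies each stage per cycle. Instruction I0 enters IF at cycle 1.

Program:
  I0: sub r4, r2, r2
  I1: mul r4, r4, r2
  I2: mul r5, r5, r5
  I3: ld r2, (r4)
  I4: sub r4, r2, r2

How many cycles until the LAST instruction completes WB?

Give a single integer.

I0 sub r4 <- r2,r2: IF@1 ID@2 stall=0 (-) EX@3 MEM@4 WB@5
I1 mul r4 <- r4,r2: IF@2 ID@3 stall=2 (RAW on I0.r4 (WB@5)) EX@6 MEM@7 WB@8
I2 mul r5 <- r5,r5: IF@3 ID@6 stall=0 (-) EX@7 MEM@8 WB@9
I3 ld r2 <- r4: IF@6 ID@7 stall=1 (RAW on I1.r4 (WB@8)) EX@9 MEM@10 WB@11
I4 sub r4 <- r2,r2: IF@7 ID@9 stall=2 (RAW on I3.r2 (WB@11)) EX@12 MEM@13 WB@14

Answer: 14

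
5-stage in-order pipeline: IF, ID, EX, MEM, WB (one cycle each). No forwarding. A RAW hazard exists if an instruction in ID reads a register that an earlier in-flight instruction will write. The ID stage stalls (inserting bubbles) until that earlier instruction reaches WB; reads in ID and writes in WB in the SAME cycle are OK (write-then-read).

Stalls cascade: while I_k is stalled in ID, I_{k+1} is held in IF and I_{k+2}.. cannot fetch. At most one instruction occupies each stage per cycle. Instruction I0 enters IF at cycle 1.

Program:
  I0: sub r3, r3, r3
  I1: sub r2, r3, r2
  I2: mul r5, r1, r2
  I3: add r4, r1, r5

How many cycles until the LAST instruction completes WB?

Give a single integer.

I0 sub r3 <- r3,r3: IF@1 ID@2 stall=0 (-) EX@3 MEM@4 WB@5
I1 sub r2 <- r3,r2: IF@2 ID@3 stall=2 (RAW on I0.r3 (WB@5)) EX@6 MEM@7 WB@8
I2 mul r5 <- r1,r2: IF@3 ID@6 stall=2 (RAW on I1.r2 (WB@8)) EX@9 MEM@10 WB@11
I3 add r4 <- r1,r5: IF@6 ID@9 stall=2 (RAW on I2.r5 (WB@11)) EX@12 MEM@13 WB@14

Answer: 14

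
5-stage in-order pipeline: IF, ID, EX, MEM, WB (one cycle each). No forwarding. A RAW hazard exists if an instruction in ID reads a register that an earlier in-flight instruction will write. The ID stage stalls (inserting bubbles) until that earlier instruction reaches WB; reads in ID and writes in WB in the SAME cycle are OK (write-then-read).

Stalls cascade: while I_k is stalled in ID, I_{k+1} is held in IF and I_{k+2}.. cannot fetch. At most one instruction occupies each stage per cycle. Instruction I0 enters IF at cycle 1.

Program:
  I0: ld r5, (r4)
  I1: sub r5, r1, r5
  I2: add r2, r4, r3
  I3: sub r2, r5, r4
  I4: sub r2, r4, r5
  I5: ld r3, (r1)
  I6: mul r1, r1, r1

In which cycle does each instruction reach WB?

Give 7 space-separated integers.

I0 ld r5 <- r4: IF@1 ID@2 stall=0 (-) EX@3 MEM@4 WB@5
I1 sub r5 <- r1,r5: IF@2 ID@3 stall=2 (RAW on I0.r5 (WB@5)) EX@6 MEM@7 WB@8
I2 add r2 <- r4,r3: IF@3 ID@6 stall=0 (-) EX@7 MEM@8 WB@9
I3 sub r2 <- r5,r4: IF@6 ID@7 stall=1 (RAW on I1.r5 (WB@8)) EX@9 MEM@10 WB@11
I4 sub r2 <- r4,r5: IF@7 ID@9 stall=0 (-) EX@10 MEM@11 WB@12
I5 ld r3 <- r1: IF@9 ID@10 stall=0 (-) EX@11 MEM@12 WB@13
I6 mul r1 <- r1,r1: IF@10 ID@11 stall=0 (-) EX@12 MEM@13 WB@14

Answer: 5 8 9 11 12 13 14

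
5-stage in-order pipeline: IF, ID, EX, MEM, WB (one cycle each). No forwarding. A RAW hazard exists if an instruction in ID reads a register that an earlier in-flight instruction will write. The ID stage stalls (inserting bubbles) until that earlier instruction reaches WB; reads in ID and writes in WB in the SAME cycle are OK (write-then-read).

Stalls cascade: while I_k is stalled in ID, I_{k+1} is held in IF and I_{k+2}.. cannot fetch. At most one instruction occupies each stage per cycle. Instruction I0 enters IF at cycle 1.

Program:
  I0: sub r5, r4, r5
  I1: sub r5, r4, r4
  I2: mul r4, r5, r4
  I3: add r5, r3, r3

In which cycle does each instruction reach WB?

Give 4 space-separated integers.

I0 sub r5 <- r4,r5: IF@1 ID@2 stall=0 (-) EX@3 MEM@4 WB@5
I1 sub r5 <- r4,r4: IF@2 ID@3 stall=0 (-) EX@4 MEM@5 WB@6
I2 mul r4 <- r5,r4: IF@3 ID@4 stall=2 (RAW on I1.r5 (WB@6)) EX@7 MEM@8 WB@9
I3 add r5 <- r3,r3: IF@4 ID@7 stall=0 (-) EX@8 MEM@9 WB@10

Answer: 5 6 9 10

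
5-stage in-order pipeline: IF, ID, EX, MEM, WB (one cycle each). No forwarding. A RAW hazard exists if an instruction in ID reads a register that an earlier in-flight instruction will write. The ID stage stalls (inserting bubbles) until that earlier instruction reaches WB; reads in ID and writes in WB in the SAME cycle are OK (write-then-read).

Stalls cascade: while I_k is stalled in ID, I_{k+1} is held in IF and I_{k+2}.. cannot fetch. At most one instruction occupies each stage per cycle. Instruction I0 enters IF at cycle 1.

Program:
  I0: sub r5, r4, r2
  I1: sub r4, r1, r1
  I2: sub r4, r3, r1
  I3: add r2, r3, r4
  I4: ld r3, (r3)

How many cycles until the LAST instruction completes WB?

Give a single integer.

I0 sub r5 <- r4,r2: IF@1 ID@2 stall=0 (-) EX@3 MEM@4 WB@5
I1 sub r4 <- r1,r1: IF@2 ID@3 stall=0 (-) EX@4 MEM@5 WB@6
I2 sub r4 <- r3,r1: IF@3 ID@4 stall=0 (-) EX@5 MEM@6 WB@7
I3 add r2 <- r3,r4: IF@4 ID@5 stall=2 (RAW on I2.r4 (WB@7)) EX@8 MEM@9 WB@10
I4 ld r3 <- r3: IF@5 ID@8 stall=0 (-) EX@9 MEM@10 WB@11

Answer: 11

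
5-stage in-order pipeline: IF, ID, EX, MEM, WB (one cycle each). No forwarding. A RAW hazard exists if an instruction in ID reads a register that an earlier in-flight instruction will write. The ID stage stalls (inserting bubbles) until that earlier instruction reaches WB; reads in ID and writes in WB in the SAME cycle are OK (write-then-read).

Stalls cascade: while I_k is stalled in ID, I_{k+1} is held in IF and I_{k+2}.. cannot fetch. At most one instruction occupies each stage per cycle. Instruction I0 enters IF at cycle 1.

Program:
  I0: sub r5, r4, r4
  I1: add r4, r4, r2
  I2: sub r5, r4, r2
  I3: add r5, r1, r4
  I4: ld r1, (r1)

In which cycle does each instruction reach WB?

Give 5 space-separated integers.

Answer: 5 6 9 10 11

Derivation:
I0 sub r5 <- r4,r4: IF@1 ID@2 stall=0 (-) EX@3 MEM@4 WB@5
I1 add r4 <- r4,r2: IF@2 ID@3 stall=0 (-) EX@4 MEM@5 WB@6
I2 sub r5 <- r4,r2: IF@3 ID@4 stall=2 (RAW on I1.r4 (WB@6)) EX@7 MEM@8 WB@9
I3 add r5 <- r1,r4: IF@4 ID@7 stall=0 (-) EX@8 MEM@9 WB@10
I4 ld r1 <- r1: IF@7 ID@8 stall=0 (-) EX@9 MEM@10 WB@11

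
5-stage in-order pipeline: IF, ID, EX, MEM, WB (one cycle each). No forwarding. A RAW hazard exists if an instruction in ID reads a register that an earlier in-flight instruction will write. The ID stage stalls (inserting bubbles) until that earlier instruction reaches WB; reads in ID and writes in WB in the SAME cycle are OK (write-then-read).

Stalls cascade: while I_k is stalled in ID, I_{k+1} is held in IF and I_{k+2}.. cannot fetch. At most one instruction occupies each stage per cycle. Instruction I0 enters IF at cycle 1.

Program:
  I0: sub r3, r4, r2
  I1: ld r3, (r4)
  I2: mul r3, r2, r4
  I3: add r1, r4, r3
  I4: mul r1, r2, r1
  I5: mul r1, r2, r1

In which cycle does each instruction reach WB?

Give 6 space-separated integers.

Answer: 5 6 7 10 13 16

Derivation:
I0 sub r3 <- r4,r2: IF@1 ID@2 stall=0 (-) EX@3 MEM@4 WB@5
I1 ld r3 <- r4: IF@2 ID@3 stall=0 (-) EX@4 MEM@5 WB@6
I2 mul r3 <- r2,r4: IF@3 ID@4 stall=0 (-) EX@5 MEM@6 WB@7
I3 add r1 <- r4,r3: IF@4 ID@5 stall=2 (RAW on I2.r3 (WB@7)) EX@8 MEM@9 WB@10
I4 mul r1 <- r2,r1: IF@5 ID@8 stall=2 (RAW on I3.r1 (WB@10)) EX@11 MEM@12 WB@13
I5 mul r1 <- r2,r1: IF@8 ID@11 stall=2 (RAW on I4.r1 (WB@13)) EX@14 MEM@15 WB@16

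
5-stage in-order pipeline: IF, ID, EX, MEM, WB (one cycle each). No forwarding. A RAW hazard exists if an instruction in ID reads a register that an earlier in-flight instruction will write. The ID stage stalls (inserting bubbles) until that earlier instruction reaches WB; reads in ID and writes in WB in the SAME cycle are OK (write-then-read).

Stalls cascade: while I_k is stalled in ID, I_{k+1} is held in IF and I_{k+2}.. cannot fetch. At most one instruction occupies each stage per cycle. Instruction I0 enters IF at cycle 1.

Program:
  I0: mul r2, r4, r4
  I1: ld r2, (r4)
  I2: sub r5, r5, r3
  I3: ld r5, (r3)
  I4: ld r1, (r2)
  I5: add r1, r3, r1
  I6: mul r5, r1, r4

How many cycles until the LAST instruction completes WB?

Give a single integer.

Answer: 15

Derivation:
I0 mul r2 <- r4,r4: IF@1 ID@2 stall=0 (-) EX@3 MEM@4 WB@5
I1 ld r2 <- r4: IF@2 ID@3 stall=0 (-) EX@4 MEM@5 WB@6
I2 sub r5 <- r5,r3: IF@3 ID@4 stall=0 (-) EX@5 MEM@6 WB@7
I3 ld r5 <- r3: IF@4 ID@5 stall=0 (-) EX@6 MEM@7 WB@8
I4 ld r1 <- r2: IF@5 ID@6 stall=0 (-) EX@7 MEM@8 WB@9
I5 add r1 <- r3,r1: IF@6 ID@7 stall=2 (RAW on I4.r1 (WB@9)) EX@10 MEM@11 WB@12
I6 mul r5 <- r1,r4: IF@7 ID@10 stall=2 (RAW on I5.r1 (WB@12)) EX@13 MEM@14 WB@15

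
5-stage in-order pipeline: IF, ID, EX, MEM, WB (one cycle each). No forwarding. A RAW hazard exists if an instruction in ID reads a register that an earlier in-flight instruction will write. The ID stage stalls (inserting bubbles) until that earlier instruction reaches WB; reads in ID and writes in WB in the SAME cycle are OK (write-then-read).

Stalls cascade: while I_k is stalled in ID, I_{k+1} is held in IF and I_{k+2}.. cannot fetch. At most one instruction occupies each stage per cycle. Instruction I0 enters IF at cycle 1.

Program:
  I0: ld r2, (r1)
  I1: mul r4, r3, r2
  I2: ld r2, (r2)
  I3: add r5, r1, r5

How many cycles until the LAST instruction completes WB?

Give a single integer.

Answer: 10

Derivation:
I0 ld r2 <- r1: IF@1 ID@2 stall=0 (-) EX@3 MEM@4 WB@5
I1 mul r4 <- r3,r2: IF@2 ID@3 stall=2 (RAW on I0.r2 (WB@5)) EX@6 MEM@7 WB@8
I2 ld r2 <- r2: IF@3 ID@6 stall=0 (-) EX@7 MEM@8 WB@9
I3 add r5 <- r1,r5: IF@6 ID@7 stall=0 (-) EX@8 MEM@9 WB@10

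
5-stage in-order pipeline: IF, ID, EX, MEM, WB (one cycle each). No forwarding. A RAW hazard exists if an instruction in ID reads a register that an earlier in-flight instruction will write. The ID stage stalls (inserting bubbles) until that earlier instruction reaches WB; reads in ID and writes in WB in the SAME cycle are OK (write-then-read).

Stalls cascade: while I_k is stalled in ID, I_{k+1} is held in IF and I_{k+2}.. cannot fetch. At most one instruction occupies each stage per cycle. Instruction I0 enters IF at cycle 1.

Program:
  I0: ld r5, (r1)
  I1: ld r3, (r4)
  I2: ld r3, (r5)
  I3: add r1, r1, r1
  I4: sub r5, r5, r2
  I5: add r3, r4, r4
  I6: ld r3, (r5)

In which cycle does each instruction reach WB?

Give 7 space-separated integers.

Answer: 5 6 8 9 10 11 13

Derivation:
I0 ld r5 <- r1: IF@1 ID@2 stall=0 (-) EX@3 MEM@4 WB@5
I1 ld r3 <- r4: IF@2 ID@3 stall=0 (-) EX@4 MEM@5 WB@6
I2 ld r3 <- r5: IF@3 ID@4 stall=1 (RAW on I0.r5 (WB@5)) EX@6 MEM@7 WB@8
I3 add r1 <- r1,r1: IF@4 ID@6 stall=0 (-) EX@7 MEM@8 WB@9
I4 sub r5 <- r5,r2: IF@6 ID@7 stall=0 (-) EX@8 MEM@9 WB@10
I5 add r3 <- r4,r4: IF@7 ID@8 stall=0 (-) EX@9 MEM@10 WB@11
I6 ld r3 <- r5: IF@8 ID@9 stall=1 (RAW on I4.r5 (WB@10)) EX@11 MEM@12 WB@13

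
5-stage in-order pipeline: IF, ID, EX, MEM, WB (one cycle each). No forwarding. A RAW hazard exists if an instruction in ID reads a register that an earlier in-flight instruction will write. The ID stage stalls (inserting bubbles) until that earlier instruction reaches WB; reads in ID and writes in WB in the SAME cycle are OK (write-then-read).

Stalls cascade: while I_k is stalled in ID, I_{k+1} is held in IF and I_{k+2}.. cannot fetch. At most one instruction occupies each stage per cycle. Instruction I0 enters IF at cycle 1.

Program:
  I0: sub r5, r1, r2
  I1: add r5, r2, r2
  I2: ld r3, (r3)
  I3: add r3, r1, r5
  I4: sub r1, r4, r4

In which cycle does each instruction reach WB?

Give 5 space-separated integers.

I0 sub r5 <- r1,r2: IF@1 ID@2 stall=0 (-) EX@3 MEM@4 WB@5
I1 add r5 <- r2,r2: IF@2 ID@3 stall=0 (-) EX@4 MEM@5 WB@6
I2 ld r3 <- r3: IF@3 ID@4 stall=0 (-) EX@5 MEM@6 WB@7
I3 add r3 <- r1,r5: IF@4 ID@5 stall=1 (RAW on I1.r5 (WB@6)) EX@7 MEM@8 WB@9
I4 sub r1 <- r4,r4: IF@5 ID@7 stall=0 (-) EX@8 MEM@9 WB@10

Answer: 5 6 7 9 10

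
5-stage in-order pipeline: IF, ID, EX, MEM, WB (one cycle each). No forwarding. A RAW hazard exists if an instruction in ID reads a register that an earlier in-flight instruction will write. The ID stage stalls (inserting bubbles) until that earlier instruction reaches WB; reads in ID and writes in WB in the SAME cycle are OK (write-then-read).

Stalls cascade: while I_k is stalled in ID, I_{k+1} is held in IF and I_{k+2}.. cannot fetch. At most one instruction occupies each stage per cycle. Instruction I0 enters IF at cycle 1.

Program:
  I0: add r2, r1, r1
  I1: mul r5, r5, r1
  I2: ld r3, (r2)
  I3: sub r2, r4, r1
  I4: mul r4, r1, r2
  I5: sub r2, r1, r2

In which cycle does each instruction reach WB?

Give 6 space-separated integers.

Answer: 5 6 8 9 12 13

Derivation:
I0 add r2 <- r1,r1: IF@1 ID@2 stall=0 (-) EX@3 MEM@4 WB@5
I1 mul r5 <- r5,r1: IF@2 ID@3 stall=0 (-) EX@4 MEM@5 WB@6
I2 ld r3 <- r2: IF@3 ID@4 stall=1 (RAW on I0.r2 (WB@5)) EX@6 MEM@7 WB@8
I3 sub r2 <- r4,r1: IF@4 ID@6 stall=0 (-) EX@7 MEM@8 WB@9
I4 mul r4 <- r1,r2: IF@6 ID@7 stall=2 (RAW on I3.r2 (WB@9)) EX@10 MEM@11 WB@12
I5 sub r2 <- r1,r2: IF@7 ID@10 stall=0 (-) EX@11 MEM@12 WB@13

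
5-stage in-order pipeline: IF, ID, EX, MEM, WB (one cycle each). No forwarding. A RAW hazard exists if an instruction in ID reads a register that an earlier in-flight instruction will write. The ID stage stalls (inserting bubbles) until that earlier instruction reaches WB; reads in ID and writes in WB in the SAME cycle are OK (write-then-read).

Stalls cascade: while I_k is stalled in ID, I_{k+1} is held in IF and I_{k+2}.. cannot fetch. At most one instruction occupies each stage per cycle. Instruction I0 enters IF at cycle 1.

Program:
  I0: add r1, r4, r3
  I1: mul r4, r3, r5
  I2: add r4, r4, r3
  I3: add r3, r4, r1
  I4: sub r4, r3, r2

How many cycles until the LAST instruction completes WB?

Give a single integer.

I0 add r1 <- r4,r3: IF@1 ID@2 stall=0 (-) EX@3 MEM@4 WB@5
I1 mul r4 <- r3,r5: IF@2 ID@3 stall=0 (-) EX@4 MEM@5 WB@6
I2 add r4 <- r4,r3: IF@3 ID@4 stall=2 (RAW on I1.r4 (WB@6)) EX@7 MEM@8 WB@9
I3 add r3 <- r4,r1: IF@4 ID@7 stall=2 (RAW on I2.r4 (WB@9)) EX@10 MEM@11 WB@12
I4 sub r4 <- r3,r2: IF@7 ID@10 stall=2 (RAW on I3.r3 (WB@12)) EX@13 MEM@14 WB@15

Answer: 15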